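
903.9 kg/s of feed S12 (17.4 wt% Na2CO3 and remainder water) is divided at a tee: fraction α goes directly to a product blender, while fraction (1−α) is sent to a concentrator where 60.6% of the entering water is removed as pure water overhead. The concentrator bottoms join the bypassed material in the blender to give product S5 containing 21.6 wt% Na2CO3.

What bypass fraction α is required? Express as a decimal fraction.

0.612

All 903.9×0.174 = 157.28 kg/s of Na2CO3 reaches S5, so S5 = 157.28/0.216 = 728.14 kg/s and vapour = 175.76 kg/s.
The evaporator receives (1−α)·903.9 of feed at 0.826 water and removes 0.606 of that water:
0.606×0.826×(1−α)×903.9 = 175.76
(1−α) = 175.76/452.45 = 0.3885;  α = 0.6115.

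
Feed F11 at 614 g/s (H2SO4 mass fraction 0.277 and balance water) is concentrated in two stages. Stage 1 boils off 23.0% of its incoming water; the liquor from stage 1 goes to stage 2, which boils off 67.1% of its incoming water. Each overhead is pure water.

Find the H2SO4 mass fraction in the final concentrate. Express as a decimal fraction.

0.602

water in feed = 614×0.723 = 443.92 g/s.
After stage 1: water left = (1−0.230)×443.92 = 341.82; stream total = 511.9 g/s.
After stage 2: water left = (1−0.671)×341.82 = 112.46; final concentrate = 282.54 g/s.
H2SO4 fraction = 170.08/282.54 = 0.602.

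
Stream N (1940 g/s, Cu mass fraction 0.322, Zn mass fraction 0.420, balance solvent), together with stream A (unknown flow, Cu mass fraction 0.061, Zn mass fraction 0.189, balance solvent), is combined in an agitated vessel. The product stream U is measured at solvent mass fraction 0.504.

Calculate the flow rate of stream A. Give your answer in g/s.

Let A be the unknown flow. Total out = 1940 + A.
solvent balance: 500.52 + 0.750·A = 0.504·(1940 + A)
(0.750 − 0.504)·A = 0.504×1940 − 500.52 = 477.24
A = 477.24 / 0.246 = 1940 g/s

1940 g/s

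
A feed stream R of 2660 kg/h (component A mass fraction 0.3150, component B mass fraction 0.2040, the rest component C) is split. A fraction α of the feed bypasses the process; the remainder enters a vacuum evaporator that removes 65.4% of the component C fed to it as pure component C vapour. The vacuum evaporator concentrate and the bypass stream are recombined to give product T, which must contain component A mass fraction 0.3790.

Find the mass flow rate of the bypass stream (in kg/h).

All 2660×0.315 = 837.9 kg/h of component A reaches T, so T = 837.9/0.379 = 2210.8 kg/h and vapour = 449.18 kg/h.
The evaporator receives (1−α)·2660 of feed at 0.481 component C and removes 0.654 of that component C:
0.654×0.481×(1−α)×2660 = 449.18
(1−α) = 449.18/836.77 = 0.5368;  α = 0.4632.
Bypass flow = 0.4632×2660 = 1232.1 kg/h.

1232 kg/h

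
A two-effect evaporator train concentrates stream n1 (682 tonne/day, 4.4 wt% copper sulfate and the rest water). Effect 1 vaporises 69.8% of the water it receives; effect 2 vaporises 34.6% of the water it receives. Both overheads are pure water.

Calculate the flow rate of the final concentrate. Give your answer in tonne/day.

158.8 tonne/day

water in feed = 682×0.956 = 651.99 tonne/day.
After stage 1: water left = (1−0.698)×651.99 = 196.9; stream total = 226.91 tonne/day.
After stage 2: water left = (1−0.346)×196.9 = 128.77; final concentrate = 158.78 tonne/day.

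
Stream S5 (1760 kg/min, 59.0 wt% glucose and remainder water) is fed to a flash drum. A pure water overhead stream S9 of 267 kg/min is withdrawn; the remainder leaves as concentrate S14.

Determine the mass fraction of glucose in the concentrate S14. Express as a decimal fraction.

0.6955

glucose is not removed: 1760×0.590 = 1038.4 kg/min of glucose enters S14.
Concentrate = 1760 − 267 = 1493 kg/min.
Mass fraction = 1038.4/1493 = 0.6955.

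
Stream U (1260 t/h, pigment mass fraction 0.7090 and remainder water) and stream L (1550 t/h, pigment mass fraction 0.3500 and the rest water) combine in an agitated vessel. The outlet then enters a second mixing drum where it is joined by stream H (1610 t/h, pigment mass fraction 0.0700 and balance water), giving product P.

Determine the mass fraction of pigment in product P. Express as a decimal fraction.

0.3503

Overall, product flow = 4420 t/h.
pigment in = 1260×0.709 + 1550×0.350 + 1610×0.070 = 1548.5 t/h.
pigment fraction in P = 0.3503.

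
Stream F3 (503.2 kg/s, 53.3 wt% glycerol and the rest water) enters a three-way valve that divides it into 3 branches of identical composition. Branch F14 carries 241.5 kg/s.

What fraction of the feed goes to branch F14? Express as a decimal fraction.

Fraction to F14 = 241.5/503.2 = 0.4799.

0.480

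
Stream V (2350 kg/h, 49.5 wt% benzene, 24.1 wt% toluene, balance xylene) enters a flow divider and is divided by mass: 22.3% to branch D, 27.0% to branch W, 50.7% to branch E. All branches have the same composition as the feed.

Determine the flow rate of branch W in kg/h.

634.5 kg/h

Branch W flow = 0.270×2350 = 634.5 kg/h.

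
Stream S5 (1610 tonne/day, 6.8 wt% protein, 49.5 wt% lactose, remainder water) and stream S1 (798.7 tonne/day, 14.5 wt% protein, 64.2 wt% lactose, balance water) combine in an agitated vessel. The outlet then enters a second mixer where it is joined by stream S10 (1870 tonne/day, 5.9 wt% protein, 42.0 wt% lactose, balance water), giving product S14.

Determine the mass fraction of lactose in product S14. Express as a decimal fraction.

Overall, product flow = 4278.7 tonne/day.
lactose in = 1610×0.495 + 798.7×0.642 + 1870×0.420 = 2095.1 tonne/day.
lactose fraction in S14 = 0.490.

0.490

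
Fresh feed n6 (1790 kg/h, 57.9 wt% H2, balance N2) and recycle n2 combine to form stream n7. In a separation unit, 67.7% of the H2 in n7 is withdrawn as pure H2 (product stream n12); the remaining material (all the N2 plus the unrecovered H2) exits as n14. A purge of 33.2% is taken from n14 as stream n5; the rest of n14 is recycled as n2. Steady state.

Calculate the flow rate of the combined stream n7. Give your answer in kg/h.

3591 kg/h

N2 enters only via n6 and leaves only via the purge: 1790×0.421 = 0.332×(N2 in n14), and the separation unit passes all N2, so N2 in n7 = N2 in n14 = 2269.8 kg/h.
H2 in n7: m_A = 1790×0.579 + (1−0.332)·(1−0.677)·m_A, so m_A = 1036.4/0.7842 = 1321.6 kg/h.
n7 = 1321.6 + 2269.8 = 3591.4 kg/h.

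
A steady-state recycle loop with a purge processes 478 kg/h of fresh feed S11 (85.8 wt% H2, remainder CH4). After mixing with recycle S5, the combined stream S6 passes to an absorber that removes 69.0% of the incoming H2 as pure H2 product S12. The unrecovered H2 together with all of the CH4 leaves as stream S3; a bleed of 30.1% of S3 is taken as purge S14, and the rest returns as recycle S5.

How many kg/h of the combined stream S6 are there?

CH4 enters only via S11 and leaves only via the purge: 478×0.142 = 0.301×(CH4 in S3), and the absorber passes all CH4, so CH4 in S6 = CH4 in S3 = 225.5 kg/h.
H2 in S6: m_A = 478×0.858 + (1−0.301)·(1−0.690)·m_A, so m_A = 410.12/0.7833 = 523.58 kg/h.
S6 = 523.58 + 225.5 = 749.08 kg/h.

749.1 kg/h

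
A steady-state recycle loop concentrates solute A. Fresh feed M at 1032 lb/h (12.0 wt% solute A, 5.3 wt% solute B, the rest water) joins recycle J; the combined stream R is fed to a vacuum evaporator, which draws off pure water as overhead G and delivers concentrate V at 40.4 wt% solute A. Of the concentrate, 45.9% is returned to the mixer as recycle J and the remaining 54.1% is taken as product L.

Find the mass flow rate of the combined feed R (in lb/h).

Overall solute A balance (none leaves overhead): solute A in fresh feed = solute A in product, i.e. 1032×0.120 = (1−0.459)·V·0.404.
V = 123.84/(0.404×0.541) = 566.61 lb/h.
Recycle J = 0.459×566.61 = 260.07 lb/h.
Combined feed R = 1032 + 260.07 = 1292.1 lb/h.

1292 lb/h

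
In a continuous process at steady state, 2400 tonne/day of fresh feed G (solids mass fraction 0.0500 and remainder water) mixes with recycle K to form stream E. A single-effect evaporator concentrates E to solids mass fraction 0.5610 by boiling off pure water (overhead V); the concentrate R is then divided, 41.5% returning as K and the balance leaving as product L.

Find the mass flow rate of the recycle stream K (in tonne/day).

Overall solids balance (none leaves overhead): solids in fresh feed = solids in product, i.e. 2400×0.050 = (1−0.415)·R·0.561.
R = 120/(0.561×0.585) = 365.65 tonne/day.
Recycle K = 0.415×365.65 = 151.74 tonne/day.

151.7 tonne/day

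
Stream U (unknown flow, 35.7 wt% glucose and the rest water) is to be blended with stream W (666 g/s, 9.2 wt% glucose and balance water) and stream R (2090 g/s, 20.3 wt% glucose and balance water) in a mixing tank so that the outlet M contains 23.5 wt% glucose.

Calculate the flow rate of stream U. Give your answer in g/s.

Let U be the unknown flow. Total out = 2756 + U.
glucose balance: 485.54 + 0.357·U = 0.235·(2756 + U)
(0.357 − 0.235)·U = 0.235×2756 − 485.54 = 162.12
U = 162.12 / 0.122 = 1328.8 g/s

1329 g/s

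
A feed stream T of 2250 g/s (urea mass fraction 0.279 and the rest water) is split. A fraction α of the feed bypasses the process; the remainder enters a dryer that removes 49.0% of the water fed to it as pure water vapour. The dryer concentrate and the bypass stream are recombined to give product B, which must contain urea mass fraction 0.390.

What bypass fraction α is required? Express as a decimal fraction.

All 2250×0.279 = 627.75 g/s of urea reaches B, so B = 627.75/0.390 = 1609.6 g/s and vapour = 640.38 g/s.
The evaporator receives (1−α)·2250 of feed at 0.721 water and removes 0.490 of that water:
0.490×0.721×(1−α)×2250 = 640.38
(1−α) = 640.38/794.9 = 0.8056;  α = 0.1944.

0.194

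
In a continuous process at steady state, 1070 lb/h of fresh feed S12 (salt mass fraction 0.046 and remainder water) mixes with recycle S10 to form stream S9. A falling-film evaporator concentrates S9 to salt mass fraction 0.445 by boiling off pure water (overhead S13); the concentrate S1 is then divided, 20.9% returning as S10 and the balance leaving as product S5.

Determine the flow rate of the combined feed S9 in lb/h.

1099 lb/h

Overall salt balance (none leaves overhead): salt in fresh feed = salt in product, i.e. 1070×0.046 = (1−0.209)·S1·0.445.
S1 = 49.22/(0.445×0.791) = 139.83 lb/h.
Recycle S10 = 0.209×139.83 = 29.225 lb/h.
Combined feed S9 = 1070 + 29.225 = 1099.2 lb/h.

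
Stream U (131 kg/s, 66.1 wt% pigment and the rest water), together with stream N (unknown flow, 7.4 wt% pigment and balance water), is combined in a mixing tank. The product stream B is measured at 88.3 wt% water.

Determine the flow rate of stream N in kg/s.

1657 kg/s

Let N be the unknown flow. Total out = 131 + N.
water balance: 44.409 + 0.926·N = 0.883·(131 + N)
(0.926 − 0.883)·N = 0.883×131 − 44.409 = 71.264
N = 71.264 / 0.043 = 1657.3 kg/s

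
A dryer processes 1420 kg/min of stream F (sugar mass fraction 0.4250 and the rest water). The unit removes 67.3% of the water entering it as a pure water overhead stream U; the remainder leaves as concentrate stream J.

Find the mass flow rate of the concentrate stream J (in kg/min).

water entering = 1420×0.575 = 816.5 kg/min; overhead removed = 0.673×816.5 = 549.5 kg/min.
Concentrate = 1420 − 549.5 = 870.5 kg/min.

870.5 kg/min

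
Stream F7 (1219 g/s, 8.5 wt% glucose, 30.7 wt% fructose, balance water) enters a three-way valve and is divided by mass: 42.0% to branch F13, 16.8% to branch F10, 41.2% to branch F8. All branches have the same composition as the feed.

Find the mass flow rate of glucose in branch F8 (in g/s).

42.69 g/s

Branch F8 total = 0.412×1219 = 502.23 g/s.
glucose in F8 = 0.085×502.23 = 42.689 g/s.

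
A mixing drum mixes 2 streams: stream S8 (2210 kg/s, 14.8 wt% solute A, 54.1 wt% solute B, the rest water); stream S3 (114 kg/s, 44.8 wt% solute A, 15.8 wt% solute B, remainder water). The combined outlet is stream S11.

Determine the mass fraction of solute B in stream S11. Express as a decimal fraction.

0.522

Total flow out = 2210 + 114 = 2324 kg/s.
solute B in = 2210×0.541 + 114×0.158 = 1213.6 kg/s.
solute B mass fraction in S11 = 1213.6/2324 = 0.522.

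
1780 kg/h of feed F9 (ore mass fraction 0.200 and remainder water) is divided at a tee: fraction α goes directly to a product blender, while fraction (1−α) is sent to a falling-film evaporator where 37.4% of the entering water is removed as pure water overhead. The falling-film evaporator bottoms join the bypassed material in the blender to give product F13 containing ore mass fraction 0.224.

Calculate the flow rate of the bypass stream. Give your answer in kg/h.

1143 kg/h

All 1780×0.200 = 356 kg/h of ore reaches F13, so F13 = 356/0.224 = 1589.3 kg/h and vapour = 190.71 kg/h.
The evaporator receives (1−α)·1780 of feed at 0.800 water and removes 0.374 of that water:
0.374×0.800×(1−α)×1780 = 190.71
(1−α) = 190.71/532.58 = 0.3581;  α = 0.6419.
Bypass flow = 0.6419×1780 = 1142.6 kg/h.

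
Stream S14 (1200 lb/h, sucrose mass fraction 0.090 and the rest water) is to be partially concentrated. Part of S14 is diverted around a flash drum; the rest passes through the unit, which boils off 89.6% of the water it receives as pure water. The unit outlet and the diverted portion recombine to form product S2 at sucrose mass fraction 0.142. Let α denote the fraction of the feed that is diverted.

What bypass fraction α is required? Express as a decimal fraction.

All 1200×0.090 = 108 lb/h of sucrose reaches S2, so S2 = 108/0.142 = 760.56 lb/h and vapour = 439.44 lb/h.
The evaporator receives (1−α)·1200 of feed at 0.910 water and removes 0.896 of that water:
0.896×0.910×(1−α)×1200 = 439.44
(1−α) = 439.44/978.43 = 0.4491;  α = 0.5509.

0.551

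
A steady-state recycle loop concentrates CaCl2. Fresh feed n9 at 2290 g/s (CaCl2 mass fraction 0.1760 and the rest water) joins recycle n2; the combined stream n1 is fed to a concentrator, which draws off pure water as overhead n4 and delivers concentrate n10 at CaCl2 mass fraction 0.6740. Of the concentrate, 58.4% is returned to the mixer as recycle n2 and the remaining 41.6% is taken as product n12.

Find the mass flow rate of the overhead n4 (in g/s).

Overall CaCl2 balance (none leaves overhead): CaCl2 in fresh feed = CaCl2 in product, i.e. 2290×0.176 = (1−0.584)·n10·0.674.
n10 = 403.04/(0.674×0.416) = 1437.5 g/s.
Recycle n2 = 0.584×1437.5 = 839.48 g/s.
Combined feed n1 = 2290 + 839.48 = 3129.5 g/s.
Overhead n4 = n1 − n10 = 3129.5 − 1437.5 = 1692 g/s.

1692 g/s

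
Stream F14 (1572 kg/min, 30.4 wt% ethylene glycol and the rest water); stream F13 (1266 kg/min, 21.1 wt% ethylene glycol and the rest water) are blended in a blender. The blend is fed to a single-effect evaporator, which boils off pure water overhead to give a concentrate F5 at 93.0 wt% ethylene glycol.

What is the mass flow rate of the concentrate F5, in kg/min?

ethylene glycol entering = 1572×0.304 + 1266×0.211 = 745.01 kg/min.
All ethylene glycol reports to F5, so F5 = 745.01/0.930 = 801.09 kg/min.

801.1 kg/min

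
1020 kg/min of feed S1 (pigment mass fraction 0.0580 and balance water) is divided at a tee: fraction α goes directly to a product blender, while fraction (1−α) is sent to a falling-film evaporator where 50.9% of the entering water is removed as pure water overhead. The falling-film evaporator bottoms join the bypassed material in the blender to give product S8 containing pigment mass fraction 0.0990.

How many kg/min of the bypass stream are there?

All 1020×0.058 = 59.16 kg/min of pigment reaches S8, so S8 = 59.16/0.099 = 597.58 kg/min and vapour = 422.42 kg/min.
The evaporator receives (1−α)·1020 of feed at 0.942 water and removes 0.509 of that water:
0.509×0.942×(1−α)×1020 = 422.42
(1−α) = 422.42/489.07 = 0.8637;  α = 0.1363.
Bypass flow = 0.1363×1020 = 138.99 kg/min.

139 kg/min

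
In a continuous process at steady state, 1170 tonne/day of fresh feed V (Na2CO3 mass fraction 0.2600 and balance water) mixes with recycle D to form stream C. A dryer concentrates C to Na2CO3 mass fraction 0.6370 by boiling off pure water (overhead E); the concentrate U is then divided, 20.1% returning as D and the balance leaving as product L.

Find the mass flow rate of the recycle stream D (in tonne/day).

120.1 tonne/day

Overall Na2CO3 balance (none leaves overhead): Na2CO3 in fresh feed = Na2CO3 in product, i.e. 1170×0.260 = (1−0.201)·U·0.637.
U = 304.2/(0.637×0.799) = 597.69 tonne/day.
Recycle D = 0.201×597.69 = 120.13 tonne/day.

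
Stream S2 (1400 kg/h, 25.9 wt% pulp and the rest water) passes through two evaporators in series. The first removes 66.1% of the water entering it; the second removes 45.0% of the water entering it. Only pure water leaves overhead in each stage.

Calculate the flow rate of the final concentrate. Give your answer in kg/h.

water in feed = 1400×0.741 = 1037.4 kg/h.
After stage 1: water left = (1−0.661)×1037.4 = 351.68; stream total = 714.28 kg/h.
After stage 2: water left = (1−0.450)×351.68 = 193.42; final concentrate = 556.02 kg/h.

556 kg/h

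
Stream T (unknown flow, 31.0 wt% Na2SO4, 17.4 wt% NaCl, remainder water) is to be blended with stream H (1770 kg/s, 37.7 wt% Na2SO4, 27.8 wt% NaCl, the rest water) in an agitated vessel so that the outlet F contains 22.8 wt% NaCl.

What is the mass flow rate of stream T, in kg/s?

1639 kg/s

Let T be the unknown flow. Total out = 1770 + T.
NaCl balance: 492.06 + 0.174·T = 0.228·(1770 + T)
(0.174 − 0.228)·T = 0.228×1770 − 492.06 = -88.5
T = -88.5 / -0.054 = 1638.9 kg/s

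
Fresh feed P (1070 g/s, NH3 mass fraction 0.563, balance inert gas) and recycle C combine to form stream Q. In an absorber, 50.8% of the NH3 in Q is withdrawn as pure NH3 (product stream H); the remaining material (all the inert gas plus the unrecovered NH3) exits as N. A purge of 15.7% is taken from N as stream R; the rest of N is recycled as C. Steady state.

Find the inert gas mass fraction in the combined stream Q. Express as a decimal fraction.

inert gas enters only via P and leaves only via the purge: 1070×0.437 = 0.157×(inert gas in N), and the absorber passes all inert gas, so inert gas in Q = inert gas in N = 2978.3 g/s.
NH3 in Q: m_A = 1070×0.563 + (1−0.157)·(1−0.508)·m_A, so m_A = 602.41/0.5852 = 1029.3 g/s.
Q = 1029.3 + 2978.3 = 4007.6 g/s.
inert gas fraction in Q = 2978.3/4007.6 = 0.743.

0.743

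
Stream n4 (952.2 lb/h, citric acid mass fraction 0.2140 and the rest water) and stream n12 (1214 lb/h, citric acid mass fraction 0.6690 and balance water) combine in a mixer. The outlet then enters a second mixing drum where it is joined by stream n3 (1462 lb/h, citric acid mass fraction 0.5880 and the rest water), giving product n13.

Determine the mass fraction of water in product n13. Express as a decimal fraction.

Overall, product flow = 3628.2 lb/h.
water in = 952.2×0.786 + 1214×0.331 + 1462×0.412 = 1752.6 lb/h.
water fraction in n13 = 0.4831.

0.4831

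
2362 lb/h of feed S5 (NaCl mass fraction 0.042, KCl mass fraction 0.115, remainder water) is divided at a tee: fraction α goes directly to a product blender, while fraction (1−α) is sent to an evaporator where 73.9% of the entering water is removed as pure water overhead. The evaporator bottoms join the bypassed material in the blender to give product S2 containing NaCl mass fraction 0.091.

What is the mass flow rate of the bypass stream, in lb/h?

All 2362×0.042 = 99.204 lb/h of NaCl reaches S2, so S2 = 99.204/0.091 = 1090.2 lb/h and vapour = 1271.8 lb/h.
The evaporator receives (1−α)·2362 of feed at 0.843 water and removes 0.739 of that water:
0.739×0.843×(1−α)×2362 = 1271.8
(1−α) = 1271.8/1471.5 = 0.8643;  α = 0.1357.
Bypass flow = 0.1357×2362 = 320.44 lb/h.

320.4 lb/h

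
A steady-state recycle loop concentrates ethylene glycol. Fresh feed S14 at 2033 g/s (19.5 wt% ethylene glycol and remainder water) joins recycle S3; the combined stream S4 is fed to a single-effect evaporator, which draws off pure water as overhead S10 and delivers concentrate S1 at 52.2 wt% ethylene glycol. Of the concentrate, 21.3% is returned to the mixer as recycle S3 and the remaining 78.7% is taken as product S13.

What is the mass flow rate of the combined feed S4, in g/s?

Overall ethylene glycol balance (none leaves overhead): ethylene glycol in fresh feed = ethylene glycol in product, i.e. 2033×0.195 = (1−0.213)·S1·0.522.
S1 = 396.44/(0.522×0.787) = 965 g/s.
Recycle S3 = 0.213×965 = 205.54 g/s.
Combined feed S4 = 2033 + 205.54 = 2238.5 g/s.

2239 g/s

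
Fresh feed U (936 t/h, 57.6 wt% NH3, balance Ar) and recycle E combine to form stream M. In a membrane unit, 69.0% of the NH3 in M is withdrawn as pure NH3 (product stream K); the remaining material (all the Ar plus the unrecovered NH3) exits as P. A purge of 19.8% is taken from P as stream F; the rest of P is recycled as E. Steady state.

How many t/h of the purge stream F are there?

Ar enters only via U and leaves only via the purge: 936×0.424 = 0.198×(Ar in P), and the membrane unit passes all Ar, so Ar in M = Ar in P = 2004.4 t/h.
NH3 in M: m_A = 936×0.576 + (1−0.198)·(1−0.690)·m_A, so m_A = 539.14/0.7514 = 717.53 t/h.
P = (1−0.690)×717.53 + 2004.4 = 2226.8 t/h.
Purge F = 0.198×2226.8 = 440.91 t/h.

440.9 t/h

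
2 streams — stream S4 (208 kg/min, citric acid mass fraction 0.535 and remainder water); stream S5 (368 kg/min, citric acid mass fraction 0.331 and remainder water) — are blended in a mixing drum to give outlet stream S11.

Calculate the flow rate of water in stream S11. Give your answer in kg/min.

water out = water in = 208×0.465 + 368×0.669 = 342.91 kg/min.

342.9 kg/min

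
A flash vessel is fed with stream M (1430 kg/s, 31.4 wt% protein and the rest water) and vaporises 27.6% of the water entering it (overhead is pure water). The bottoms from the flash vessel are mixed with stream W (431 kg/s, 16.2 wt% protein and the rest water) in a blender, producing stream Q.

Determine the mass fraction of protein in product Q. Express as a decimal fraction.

Vapour removed = 0.276×0.686×1430 = 270.75 kg/s; concentrate = 1159.2 kg/s.
protein reaching the mixer = 449.02 (from concentrate) + 431×0.162 = 518.84 kg/s.
Product flow = 1159.2 + 431 = 1590.2 kg/s; protein fraction = 0.326.

0.326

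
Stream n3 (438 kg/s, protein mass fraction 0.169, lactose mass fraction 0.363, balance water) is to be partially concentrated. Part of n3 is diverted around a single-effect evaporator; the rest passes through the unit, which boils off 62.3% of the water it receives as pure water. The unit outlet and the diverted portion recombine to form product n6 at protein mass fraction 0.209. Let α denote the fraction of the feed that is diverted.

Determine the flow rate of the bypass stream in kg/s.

All 438×0.169 = 74.022 kg/s of protein reaches n6, so n6 = 74.022/0.209 = 354.17 kg/s and vapour = 83.828 kg/s.
The evaporator receives (1−α)·438 of feed at 0.468 water and removes 0.623 of that water:
0.623×0.468×(1−α)×438 = 83.828
(1−α) = 83.828/127.71 = 0.6564;  α = 0.3436.
Bypass flow = 0.3436×438 = 150.49 kg/s.

150.5 kg/s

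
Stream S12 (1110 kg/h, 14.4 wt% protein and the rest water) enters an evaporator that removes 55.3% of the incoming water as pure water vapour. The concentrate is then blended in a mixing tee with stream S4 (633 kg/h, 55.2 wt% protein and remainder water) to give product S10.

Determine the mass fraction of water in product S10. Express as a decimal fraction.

Vapour removed = 0.553×0.856×1110 = 525.44 kg/h; concentrate = 584.56 kg/h.
water reaching the mixer = 424.72 (from concentrate) + 633×0.448 = 708.31 kg/h.
Product flow = 584.56 + 633 = 1217.6 kg/h; water fraction = 0.5817.

0.5817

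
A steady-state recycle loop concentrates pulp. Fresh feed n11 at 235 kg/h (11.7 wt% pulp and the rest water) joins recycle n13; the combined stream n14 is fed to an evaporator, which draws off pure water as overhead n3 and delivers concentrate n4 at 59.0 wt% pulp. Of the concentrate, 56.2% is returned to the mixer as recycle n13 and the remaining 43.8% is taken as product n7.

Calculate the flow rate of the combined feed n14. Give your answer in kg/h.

294.8 kg/h

Overall pulp balance (none leaves overhead): pulp in fresh feed = pulp in product, i.e. 235×0.117 = (1−0.562)·n4·0.590.
n4 = 27.495/(0.590×0.438) = 106.4 kg/h.
Recycle n13 = 0.562×106.4 = 59.795 kg/h.
Combined feed n14 = 235 + 59.795 = 294.79 kg/h.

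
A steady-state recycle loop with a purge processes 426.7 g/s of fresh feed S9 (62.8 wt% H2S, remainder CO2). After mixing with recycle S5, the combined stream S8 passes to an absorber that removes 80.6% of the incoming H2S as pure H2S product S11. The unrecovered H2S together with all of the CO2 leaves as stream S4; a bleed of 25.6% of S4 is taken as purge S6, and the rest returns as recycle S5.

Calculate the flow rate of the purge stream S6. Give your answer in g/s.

174.3 g/s

CO2 enters only via S9 and leaves only via the purge: 426.7×0.372 = 0.256×(CO2 in S4), and the absorber passes all CO2, so CO2 in S8 = CO2 in S4 = 620.05 g/s.
H2S in S8: m_A = 426.7×0.628 + (1−0.256)·(1−0.806)·m_A, so m_A = 267.97/0.8557 = 313.17 g/s.
S4 = (1−0.806)×313.17 + 620.05 = 680.8 g/s.
Purge S6 = 0.256×680.8 = 174.29 g/s.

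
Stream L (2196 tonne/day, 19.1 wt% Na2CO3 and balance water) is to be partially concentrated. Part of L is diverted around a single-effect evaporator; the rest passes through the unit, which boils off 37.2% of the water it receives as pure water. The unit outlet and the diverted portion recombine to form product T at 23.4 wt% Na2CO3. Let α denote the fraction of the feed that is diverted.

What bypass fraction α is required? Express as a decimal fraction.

All 2196×0.191 = 419.44 tonne/day of Na2CO3 reaches T, so T = 419.44/0.234 = 1792.5 tonne/day and vapour = 403.54 tonne/day.
The evaporator receives (1−α)·2196 of feed at 0.809 water and removes 0.372 of that water:
0.372×0.809×(1−α)×2196 = 403.54
(1−α) = 403.54/660.88 = 0.6106;  α = 0.3894.

0.389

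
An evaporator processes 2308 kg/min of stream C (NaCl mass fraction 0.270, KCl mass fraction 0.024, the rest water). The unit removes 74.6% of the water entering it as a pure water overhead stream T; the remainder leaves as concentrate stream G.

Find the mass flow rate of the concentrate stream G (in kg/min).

water entering = 2308×0.706 = 1629.4 kg/min; overhead removed = 0.746×1629.4 = 1215.6 kg/min.
Concentrate = 2308 − 1215.6 = 1092.4 kg/min.

1092 kg/min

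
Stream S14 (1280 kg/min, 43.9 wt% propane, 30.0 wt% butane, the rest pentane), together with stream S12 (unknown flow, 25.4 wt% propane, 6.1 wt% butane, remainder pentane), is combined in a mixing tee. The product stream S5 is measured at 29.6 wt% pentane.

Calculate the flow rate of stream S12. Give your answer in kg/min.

Let S12 be the unknown flow. Total out = 1280 + S12.
pentane balance: 334.08 + 0.685·S12 = 0.296·(1280 + S12)
(0.685 − 0.296)·S12 = 0.296×1280 − 334.08 = 44.8
S12 = 44.8 / 0.389 = 115.17 kg/min

115.2 kg/min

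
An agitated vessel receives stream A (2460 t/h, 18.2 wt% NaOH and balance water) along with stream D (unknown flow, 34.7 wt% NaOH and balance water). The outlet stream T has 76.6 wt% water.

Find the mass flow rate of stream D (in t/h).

1132 t/h

Let D be the unknown flow. Total out = 2460 + D.
water balance: 2012.3 + 0.653·D = 0.766·(2460 + D)
(0.653 − 0.766)·D = 0.766×2460 − 2012.3 = -127.92
D = -127.92 / -0.113 = 1132 t/h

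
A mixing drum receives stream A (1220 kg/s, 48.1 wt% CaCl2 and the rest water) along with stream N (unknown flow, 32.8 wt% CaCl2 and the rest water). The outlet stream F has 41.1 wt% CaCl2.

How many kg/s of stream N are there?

Let N be the unknown flow. Total out = 1220 + N.
CaCl2 balance: 586.82 + 0.328·N = 0.411·(1220 + N)
(0.328 − 0.411)·N = 0.411×1220 − 586.82 = -85.4
N = -85.4 / -0.083 = 1028.9 kg/s

1029 kg/s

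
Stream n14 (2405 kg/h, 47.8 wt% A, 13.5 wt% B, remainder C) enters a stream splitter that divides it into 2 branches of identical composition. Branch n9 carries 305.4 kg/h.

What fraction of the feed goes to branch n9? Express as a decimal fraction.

Fraction to n9 = 305.4/2405 = 0.1270.

0.127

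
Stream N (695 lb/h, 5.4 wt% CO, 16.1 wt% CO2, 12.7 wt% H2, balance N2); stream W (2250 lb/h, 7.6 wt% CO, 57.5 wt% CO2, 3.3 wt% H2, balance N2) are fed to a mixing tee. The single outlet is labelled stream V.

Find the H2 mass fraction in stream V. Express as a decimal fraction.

0.055

Total flow out = 695 + 2250 = 2945 lb/h.
H2 in = 695×0.127 + 2250×0.033 = 162.51 lb/h.
H2 mass fraction in V = 162.51/2945 = 0.055.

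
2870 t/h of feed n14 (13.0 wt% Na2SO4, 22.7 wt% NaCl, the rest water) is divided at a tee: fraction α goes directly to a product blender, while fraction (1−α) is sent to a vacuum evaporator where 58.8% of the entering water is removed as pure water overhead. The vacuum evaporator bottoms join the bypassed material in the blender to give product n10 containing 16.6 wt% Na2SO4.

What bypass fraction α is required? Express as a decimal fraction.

All 2870×0.130 = 373.1 t/h of Na2SO4 reaches n10, so n10 = 373.1/0.166 = 2247.6 t/h and vapour = 622.41 t/h.
The evaporator receives (1−α)·2870 of feed at 0.643 water and removes 0.588 of that water:
0.588×0.643×(1−α)×2870 = 622.41
(1−α) = 622.41/1085.1 = 0.5736;  α = 0.4264.

0.426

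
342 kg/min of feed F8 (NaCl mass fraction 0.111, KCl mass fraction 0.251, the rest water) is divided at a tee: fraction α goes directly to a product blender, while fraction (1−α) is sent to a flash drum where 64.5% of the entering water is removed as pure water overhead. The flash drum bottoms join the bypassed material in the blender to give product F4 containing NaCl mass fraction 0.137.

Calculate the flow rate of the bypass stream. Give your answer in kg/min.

All 342×0.111 = 37.962 kg/min of NaCl reaches F4, so F4 = 37.962/0.137 = 277.09 kg/min and vapour = 64.905 kg/min.
The evaporator receives (1−α)·342 of feed at 0.638 water and removes 0.645 of that water:
0.645×0.638×(1−α)×342 = 64.905
(1−α) = 64.905/140.74 = 0.4612;  α = 0.5388.
Bypass flow = 0.5388×342 = 184.28 kg/min.

184.3 kg/min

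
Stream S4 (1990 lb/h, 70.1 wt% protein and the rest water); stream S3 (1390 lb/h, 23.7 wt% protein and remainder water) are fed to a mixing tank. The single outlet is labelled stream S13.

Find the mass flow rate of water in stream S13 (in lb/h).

water out = water in = 1990×0.299 + 1390×0.763 = 1655.6 lb/h.

1656 lb/h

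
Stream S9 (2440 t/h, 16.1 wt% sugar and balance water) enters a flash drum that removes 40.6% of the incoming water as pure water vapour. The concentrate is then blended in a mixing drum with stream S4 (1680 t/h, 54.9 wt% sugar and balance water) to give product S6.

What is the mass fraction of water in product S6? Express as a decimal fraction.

0.600

Vapour removed = 0.406×0.839×2440 = 831.15 t/h; concentrate = 1608.9 t/h.
water reaching the mixer = 1216 (from concentrate) + 1680×0.451 = 1973.7 t/h.
Product flow = 1608.9 + 1680 = 3288.9 t/h; water fraction = 0.600.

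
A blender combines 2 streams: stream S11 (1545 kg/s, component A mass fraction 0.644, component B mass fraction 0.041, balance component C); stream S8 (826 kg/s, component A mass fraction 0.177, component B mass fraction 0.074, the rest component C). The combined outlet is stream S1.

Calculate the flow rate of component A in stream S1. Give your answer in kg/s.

1141 kg/s

component A out = component A in = 1545×0.644 + 826×0.177 = 1141.2 kg/s.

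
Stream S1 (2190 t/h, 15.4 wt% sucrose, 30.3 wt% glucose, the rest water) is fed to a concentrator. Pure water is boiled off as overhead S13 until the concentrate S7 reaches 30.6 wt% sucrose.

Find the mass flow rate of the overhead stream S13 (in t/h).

1088 t/h

sucrose is conserved: 2190×0.154 = 337.26 t/h all reports to the concentrate.
Concentrate = 337.26/(target fraction) = 1102.2 t/h.
Overhead = 2190 − 1102.2 = 1087.8 t/h.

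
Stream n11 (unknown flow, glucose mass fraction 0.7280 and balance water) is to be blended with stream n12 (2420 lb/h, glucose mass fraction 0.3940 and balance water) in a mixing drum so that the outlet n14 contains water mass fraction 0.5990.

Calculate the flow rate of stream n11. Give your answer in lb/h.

Let n11 be the unknown flow. Total out = 2420 + n11.
water balance: 1466.5 + 0.272·n11 = 0.599·(2420 + n11)
(0.272 − 0.599)·n11 = 0.599×2420 − 1466.5 = -16.94
n11 = -16.94 / -0.327 = 51.804 lb/h

51.8 lb/h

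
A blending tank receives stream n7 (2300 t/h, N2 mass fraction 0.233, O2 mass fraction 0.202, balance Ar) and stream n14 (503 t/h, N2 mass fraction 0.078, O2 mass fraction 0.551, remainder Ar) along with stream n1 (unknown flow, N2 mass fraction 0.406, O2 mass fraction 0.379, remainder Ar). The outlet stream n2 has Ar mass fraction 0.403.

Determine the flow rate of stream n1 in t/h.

1896 t/h

Let n1 be the unknown flow. Total out = 2803 + n1.
Ar balance: 1486.1 + 0.215·n1 = 0.403·(2803 + n1)
(0.215 − 0.403)·n1 = 0.403×2803 − 1486.1 = -356.5
n1 = -356.5 / -0.188 = 1896.3 t/h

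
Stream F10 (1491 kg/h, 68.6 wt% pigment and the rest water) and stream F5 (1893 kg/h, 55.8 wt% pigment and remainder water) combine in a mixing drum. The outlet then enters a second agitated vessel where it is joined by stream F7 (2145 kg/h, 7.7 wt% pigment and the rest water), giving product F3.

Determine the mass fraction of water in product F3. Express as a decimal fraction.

Overall, product flow = 5529 kg/h.
water in = 1491×0.314 + 1893×0.442 + 2145×0.923 = 3284.7 kg/h.
water fraction in F3 = 0.594.

0.594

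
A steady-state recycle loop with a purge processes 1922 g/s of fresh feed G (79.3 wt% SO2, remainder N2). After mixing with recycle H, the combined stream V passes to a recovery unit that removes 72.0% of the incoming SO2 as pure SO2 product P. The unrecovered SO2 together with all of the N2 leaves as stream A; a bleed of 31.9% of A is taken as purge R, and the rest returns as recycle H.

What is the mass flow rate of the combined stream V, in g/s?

3130 g/s

N2 enters only via G and leaves only via the purge: 1922×0.207 = 0.319×(N2 in A), and the recovery unit passes all N2, so N2 in V = N2 in A = 1247.2 g/s.
SO2 in V: m_A = 1922×0.793 + (1−0.319)·(1−0.720)·m_A, so m_A = 1524.1/0.8093 = 1883.2 g/s.
V = 1883.2 + 1247.2 = 3130.4 g/s.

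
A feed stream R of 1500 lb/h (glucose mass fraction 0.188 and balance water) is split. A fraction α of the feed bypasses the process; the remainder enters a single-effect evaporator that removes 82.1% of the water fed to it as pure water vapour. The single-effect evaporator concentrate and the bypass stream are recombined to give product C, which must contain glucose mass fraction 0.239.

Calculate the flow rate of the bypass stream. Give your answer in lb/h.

All 1500×0.188 = 282 lb/h of glucose reaches C, so C = 282/0.239 = 1179.9 lb/h and vapour = 320.08 lb/h.
The evaporator receives (1−α)·1500 of feed at 0.812 water and removes 0.821 of that water:
0.821×0.812×(1−α)×1500 = 320.08
(1−α) = 320.08/999.98 = 0.3201;  α = 0.6799.
Bypass flow = 0.6799×1500 = 1019.9 lb/h.

1020 lb/h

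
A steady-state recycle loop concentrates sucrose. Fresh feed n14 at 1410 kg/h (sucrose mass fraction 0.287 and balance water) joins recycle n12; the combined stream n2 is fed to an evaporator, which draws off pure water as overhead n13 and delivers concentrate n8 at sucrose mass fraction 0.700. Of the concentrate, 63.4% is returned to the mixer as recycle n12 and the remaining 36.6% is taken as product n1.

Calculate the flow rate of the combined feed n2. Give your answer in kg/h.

Overall sucrose balance (none leaves overhead): sucrose in fresh feed = sucrose in product, i.e. 1410×0.287 = (1−0.634)·n8·0.700.
n8 = 404.67/(0.700×0.366) = 1579.5 kg/h.
Recycle n12 = 0.634×1579.5 = 1001.4 kg/h.
Combined feed n2 = 1410 + 1001.4 = 2411.4 kg/h.

2411 kg/h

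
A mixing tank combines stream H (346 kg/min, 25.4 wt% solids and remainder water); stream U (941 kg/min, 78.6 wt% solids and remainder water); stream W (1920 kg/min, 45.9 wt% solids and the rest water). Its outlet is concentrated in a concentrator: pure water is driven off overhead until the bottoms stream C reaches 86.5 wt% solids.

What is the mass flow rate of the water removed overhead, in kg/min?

solids entering = 346×0.254 + 941×0.786 + 1920×0.459 = 1708.8 kg/min.
All solids reports to C, so C = 1708.8/0.865 = 1975.5 kg/min.
Total feed = 3207 kg/min; overhead = 3207 − 1975.5 = 1231.5 kg/min.

1232 kg/min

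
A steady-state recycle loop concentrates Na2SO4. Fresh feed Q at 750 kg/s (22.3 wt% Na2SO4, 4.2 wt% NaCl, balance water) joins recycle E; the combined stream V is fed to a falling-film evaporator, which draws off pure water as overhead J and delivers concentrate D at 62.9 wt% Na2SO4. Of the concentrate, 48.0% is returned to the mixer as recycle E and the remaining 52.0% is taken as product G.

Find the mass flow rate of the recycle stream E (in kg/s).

245.4 kg/s

Overall Na2SO4 balance (none leaves overhead): Na2SO4 in fresh feed = Na2SO4 in product, i.e. 750×0.223 = (1−0.480)·D·0.629.
D = 167.25/(0.629×0.520) = 511.34 kg/s.
Recycle E = 0.480×511.34 = 245.44 kg/s.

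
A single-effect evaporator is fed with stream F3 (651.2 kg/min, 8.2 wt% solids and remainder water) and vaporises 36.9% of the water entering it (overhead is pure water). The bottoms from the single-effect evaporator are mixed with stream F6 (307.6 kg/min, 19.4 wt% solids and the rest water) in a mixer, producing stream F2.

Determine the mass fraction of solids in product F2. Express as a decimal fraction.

0.153

Vapour removed = 0.369×0.918×651.2 = 220.59 kg/min; concentrate = 430.61 kg/min.
solids reaching the mixer = 53.398 (from concentrate) + 307.6×0.194 = 113.07 kg/min.
Product flow = 430.61 + 307.6 = 738.21 kg/min; solids fraction = 0.153.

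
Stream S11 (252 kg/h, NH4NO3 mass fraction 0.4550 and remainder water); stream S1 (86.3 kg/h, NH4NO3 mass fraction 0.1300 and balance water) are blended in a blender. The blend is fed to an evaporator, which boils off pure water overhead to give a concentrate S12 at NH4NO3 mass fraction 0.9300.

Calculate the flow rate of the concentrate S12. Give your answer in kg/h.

135.4 kg/h

NH4NO3 entering = 252×0.455 + 86.3×0.130 = 125.88 kg/h.
All NH4NO3 reports to S12, so S12 = 125.88/0.930 = 135.35 kg/h.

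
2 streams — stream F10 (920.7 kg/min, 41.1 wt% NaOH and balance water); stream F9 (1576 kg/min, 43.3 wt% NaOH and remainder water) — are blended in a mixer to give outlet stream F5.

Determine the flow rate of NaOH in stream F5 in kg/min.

NaOH out = NaOH in = 920.7×0.411 + 1576×0.433 = 1060.8 kg/min.

1061 kg/min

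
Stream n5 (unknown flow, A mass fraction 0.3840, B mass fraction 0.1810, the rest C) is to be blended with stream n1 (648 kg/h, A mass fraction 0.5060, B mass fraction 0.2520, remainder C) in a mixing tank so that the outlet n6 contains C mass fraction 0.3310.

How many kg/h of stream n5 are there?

554.5 kg/h

Let n5 be the unknown flow. Total out = 648 + n5.
C balance: 156.82 + 0.435·n5 = 0.331·(648 + n5)
(0.435 − 0.331)·n5 = 0.331×648 − 156.82 = 57.672
n5 = 57.672 / 0.104 = 554.54 kg/h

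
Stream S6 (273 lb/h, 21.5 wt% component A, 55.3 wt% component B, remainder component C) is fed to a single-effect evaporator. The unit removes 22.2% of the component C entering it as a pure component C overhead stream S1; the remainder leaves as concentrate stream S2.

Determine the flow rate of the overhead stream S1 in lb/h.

14.06 lb/h

component C entering = 273×0.232 = 63.336 lb/h; overhead removed = 0.222×63.336 = 14.061 lb/h.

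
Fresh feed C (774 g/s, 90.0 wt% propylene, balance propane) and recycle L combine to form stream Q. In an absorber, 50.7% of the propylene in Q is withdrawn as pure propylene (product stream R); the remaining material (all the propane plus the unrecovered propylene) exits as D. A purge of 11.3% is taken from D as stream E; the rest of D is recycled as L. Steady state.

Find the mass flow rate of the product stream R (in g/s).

627.6 g/s

propylene in Q: m_A = 774×0.900 + (1−0.113)·(1−0.507)·m_A, so m_A = 696.6/0.5627 = 1237.9 g/s.
Product R = 0.507×1237.9 = 627.64 g/s.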